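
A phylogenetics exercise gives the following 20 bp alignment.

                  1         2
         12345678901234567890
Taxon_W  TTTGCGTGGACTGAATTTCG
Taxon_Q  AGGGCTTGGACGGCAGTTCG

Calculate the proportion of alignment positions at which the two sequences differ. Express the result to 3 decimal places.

The sequences differ at positions 1 (T/A), 2 (T/G), 3 (T/G), 6 (G/T), 12 (T/G), 14 (A/C), 16 (T/G).
There are 7 differences over 20 sites, so p = 7/20 = 0.350.

0.350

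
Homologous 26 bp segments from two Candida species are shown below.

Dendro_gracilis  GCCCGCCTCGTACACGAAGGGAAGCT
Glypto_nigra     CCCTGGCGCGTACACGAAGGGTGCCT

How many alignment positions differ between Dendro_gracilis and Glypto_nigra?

Differing sites — 1:G/C; 4:C/T; 6:C/G; 8:T/G; 22:A/T; 23:A/G; 24:G/C.
That gives 7 mismatches out of 26 aligned sites, so the Hamming distance is 7.

7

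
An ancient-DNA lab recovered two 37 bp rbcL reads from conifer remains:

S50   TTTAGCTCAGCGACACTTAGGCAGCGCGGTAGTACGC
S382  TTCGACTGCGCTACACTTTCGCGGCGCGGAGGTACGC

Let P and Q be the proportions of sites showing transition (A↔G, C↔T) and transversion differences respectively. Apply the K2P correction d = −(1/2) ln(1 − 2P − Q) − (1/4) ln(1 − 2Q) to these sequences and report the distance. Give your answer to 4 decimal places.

Differing sites — 3:T/C (Ti); 4:A/G (Ti); 5:G/A (Ti); 8:C/G (Tv); 9:A/C (Tv); 12:G/T (Tv); 19:A/T (Tv); 20:G/C (Tv); 23:A/G (Ti); 30:T/A (Tv); 31:A/G (Ti).
Of the 11 differences, 5 transitions and 6 transversions over 37 sites: P = 5/37 = 0.135135, Q = 6/37 = 0.162162.
d = −0.5·ln(0.567568) − 0.25·ln(0.675676) = −0.5·(-0.566395) − 0.25·(-0.392042) = 0.3812.

0.3812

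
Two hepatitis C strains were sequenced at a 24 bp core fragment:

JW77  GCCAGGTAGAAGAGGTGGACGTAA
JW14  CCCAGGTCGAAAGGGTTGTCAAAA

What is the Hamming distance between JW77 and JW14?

8

Differing sites — 1:G/C; 8:A/C; 12:G/A; 13:A/G; 17:G/T; 19:A/T; 21:G/A; 22:T/A.
That gives 8 mismatches out of 24 aligned sites, so the Hamming distance is 8.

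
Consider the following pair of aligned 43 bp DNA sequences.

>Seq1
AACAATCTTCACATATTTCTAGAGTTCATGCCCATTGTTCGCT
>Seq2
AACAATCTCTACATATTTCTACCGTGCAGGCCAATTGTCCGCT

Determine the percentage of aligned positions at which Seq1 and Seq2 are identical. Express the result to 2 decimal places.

Mismatches occur at site 9 (T→C), site 10 (C→T), site 22 (G→C), site 23 (A→C), site 26 (T→G), site 29 (T→G), site 33 (C→A), site 39 (T→C).
35 of the 43 sites match, so the percent identity is 35/43 × 100 = 81.40%.

81.40%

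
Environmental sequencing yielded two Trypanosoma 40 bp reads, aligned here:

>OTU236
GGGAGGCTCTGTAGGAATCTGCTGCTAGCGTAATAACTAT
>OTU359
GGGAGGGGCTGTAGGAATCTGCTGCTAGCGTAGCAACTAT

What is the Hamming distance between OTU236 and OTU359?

Mismatches occur at site 7 (C↔G), site 8 (T↔G), site 33 (A↔G), site 34 (T↔C).
That gives 4 mismatches out of 40 aligned sites, so the Hamming distance is 4.

4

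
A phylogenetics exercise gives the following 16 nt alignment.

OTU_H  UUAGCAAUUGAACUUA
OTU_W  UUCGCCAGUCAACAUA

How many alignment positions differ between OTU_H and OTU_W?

The sequences differ at positions 3 (A/C), 6 (A/C), 8 (U/G), 10 (G/C), 14 (U/A).
That gives 5 mismatches out of 16 aligned sites, so the Hamming distance is 5.

5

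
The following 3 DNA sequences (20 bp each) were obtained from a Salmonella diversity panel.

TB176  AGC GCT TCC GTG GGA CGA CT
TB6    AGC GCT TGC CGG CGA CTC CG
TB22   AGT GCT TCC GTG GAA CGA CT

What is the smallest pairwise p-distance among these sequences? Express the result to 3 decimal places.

0.100

Pairwise Hamming distances:
  TB176 vs TB6: 7
  TB176 vs TB22: 2
  TB6 vs TB22: 9
The smallest is 2 mismatches, between TB176 and TB22; p = 2/20 = 0.100.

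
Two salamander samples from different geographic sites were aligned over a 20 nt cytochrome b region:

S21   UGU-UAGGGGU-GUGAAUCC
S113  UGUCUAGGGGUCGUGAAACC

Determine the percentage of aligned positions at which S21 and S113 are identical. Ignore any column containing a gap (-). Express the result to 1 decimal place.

94.4%

Excluding the 2 gap columns leaves 18 comparable sites.
Differing sites — 18:U/A.
17 of the 18 comparable sites match, so the percent identity is 17/18 × 100 = 94.4%.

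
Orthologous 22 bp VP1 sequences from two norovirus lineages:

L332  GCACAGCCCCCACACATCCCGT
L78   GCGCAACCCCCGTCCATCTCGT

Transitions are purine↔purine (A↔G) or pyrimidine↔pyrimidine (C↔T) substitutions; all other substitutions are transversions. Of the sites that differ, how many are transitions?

The sequences differ at positions 3 (A/G, transition), 6 (G/A, transition), 12 (A/G, transition), 13 (C/T, transition), 14 (A/C, transversion), 19 (C/T, transition).
Of the 6 differences, 5 transitions and 1 transversion, so the answer is 5.

5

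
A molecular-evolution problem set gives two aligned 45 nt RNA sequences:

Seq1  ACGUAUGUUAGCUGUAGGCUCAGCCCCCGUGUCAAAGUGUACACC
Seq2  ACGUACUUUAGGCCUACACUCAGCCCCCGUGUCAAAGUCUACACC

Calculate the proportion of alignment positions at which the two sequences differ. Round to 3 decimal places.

0.178

Differing sites — 6:U/C; 7:G/U; 12:C/G; 13:U/C; 14:G/C; 17:G/C; 18:G/A; 39:G/C.
There are 8 differences over 45 sites, so p = 8/45 = 0.178.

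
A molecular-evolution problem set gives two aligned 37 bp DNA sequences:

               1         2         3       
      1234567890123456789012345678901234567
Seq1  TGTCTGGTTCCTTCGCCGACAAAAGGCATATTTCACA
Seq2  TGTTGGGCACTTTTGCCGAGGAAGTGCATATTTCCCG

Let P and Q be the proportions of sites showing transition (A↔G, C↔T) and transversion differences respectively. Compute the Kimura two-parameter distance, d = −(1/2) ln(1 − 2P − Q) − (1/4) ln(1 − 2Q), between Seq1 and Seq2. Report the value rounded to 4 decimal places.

The sequences differ at positions 4 (C/T, transition), 5 (T/G, transversion), 8 (T/C, transition), 9 (T/A, transversion), 11 (C/T, transition), 14 (C/T, transition), 20 (C/G, transversion), 21 (A/G, transition), 24 (A/G, transition), 25 (G/T, transversion), 35 (A/C, transversion), 37 (A/G, transition).
Of the 12 differences, 7 transitions and 5 transversions over 37 sites: P = 7/37 = 0.189189, Q = 5/37 = 0.135135.
d = −0.5·ln(0.486487) − 0.25·ln(0.729730) = −0.5·(-0.720545) − 0.25·(-0.315081) = 0.4390.

0.4390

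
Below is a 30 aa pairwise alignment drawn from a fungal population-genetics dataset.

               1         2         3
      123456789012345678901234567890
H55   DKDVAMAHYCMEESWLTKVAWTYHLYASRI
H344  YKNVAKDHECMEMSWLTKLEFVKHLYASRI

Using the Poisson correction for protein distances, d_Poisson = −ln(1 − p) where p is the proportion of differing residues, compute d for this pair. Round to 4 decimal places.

Mismatches occur at site 1 (D→Y), site 3 (D→N), site 6 (M→K), site 7 (A→D), site 9 (Y→E), site 13 (E→M), site 19 (V→L), site 20 (A→E), site 21 (W→F), site 22 (T→V), site 23 (Y→K).
p = 11/30 = 0.366667.
d = −ln(1 − 0.366667) = −ln(0.633333) = 0.4568.

0.4568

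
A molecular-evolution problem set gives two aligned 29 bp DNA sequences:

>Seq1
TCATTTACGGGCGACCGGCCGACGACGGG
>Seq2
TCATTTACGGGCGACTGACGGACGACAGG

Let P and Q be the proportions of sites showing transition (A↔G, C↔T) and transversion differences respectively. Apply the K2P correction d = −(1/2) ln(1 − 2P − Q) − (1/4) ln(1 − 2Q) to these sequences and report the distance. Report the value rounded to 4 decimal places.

0.1560

Differing sites — 16:C/T (Ti); 18:G/A (Ti); 20:C/G (Tv); 27:G/A (Ti).
Of the 4 differences, 3 transitions and 1 transversion over 29 sites: P = 3/29 = 0.103448, Q = 1/29 = 0.034483.
d = −0.5·ln(0.758621) − 0.25·ln(0.931034) = −0.5·(-0.276253) − 0.25·(-0.071459) = 0.1560.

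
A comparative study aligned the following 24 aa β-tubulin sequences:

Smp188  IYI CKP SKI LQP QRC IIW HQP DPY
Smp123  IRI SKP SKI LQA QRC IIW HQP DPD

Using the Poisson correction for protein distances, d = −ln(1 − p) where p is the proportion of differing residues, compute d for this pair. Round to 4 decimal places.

0.1823

The sequences differ at positions 2 (Y/R), 4 (C/S), 12 (P/A), 24 (Y/D).
p = 4/24 = 0.166667.
d = −ln(1 − 0.166667) = −ln(0.833333) = 0.1823.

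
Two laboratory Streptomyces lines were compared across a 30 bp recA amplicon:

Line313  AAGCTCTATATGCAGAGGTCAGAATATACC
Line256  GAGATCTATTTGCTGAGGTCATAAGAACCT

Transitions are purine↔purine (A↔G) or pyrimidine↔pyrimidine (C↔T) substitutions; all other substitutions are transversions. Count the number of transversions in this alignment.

Mismatches occur at site 1 (A→G, transition), site 4 (C→A, transversion), site 10 (A→T, transversion), site 14 (A→T, transversion), site 22 (G→T, transversion), site 25 (T→G, transversion), site 27 (T→A, transversion), site 28 (A→C, transversion), site 30 (C→T, transition).
Of the 9 differences, 2 transitions and 7 transversions, so the answer is 7.

7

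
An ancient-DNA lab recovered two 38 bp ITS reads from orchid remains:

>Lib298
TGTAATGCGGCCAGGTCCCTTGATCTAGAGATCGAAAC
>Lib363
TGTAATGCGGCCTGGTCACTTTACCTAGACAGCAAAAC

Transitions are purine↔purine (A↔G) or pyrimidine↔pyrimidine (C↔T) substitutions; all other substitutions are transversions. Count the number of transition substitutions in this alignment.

2

Mismatches occur at site 13 (A→T, transversion), site 18 (C→A, transversion), site 22 (G→T, transversion), site 24 (T→C, transition), site 30 (G→C, transversion), site 32 (T→G, transversion), site 34 (G→A, transition).
Of the 7 differences, 2 transitions and 5 transversions, so the answer is 2.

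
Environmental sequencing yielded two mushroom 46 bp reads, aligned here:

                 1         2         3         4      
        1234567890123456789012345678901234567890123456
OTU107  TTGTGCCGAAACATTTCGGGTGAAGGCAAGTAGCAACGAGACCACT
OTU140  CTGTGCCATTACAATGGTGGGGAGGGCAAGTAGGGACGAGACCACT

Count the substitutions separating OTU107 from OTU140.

Mismatches occur at site 1 (T→C), site 8 (G→A), site 9 (A→T), site 10 (A→T), site 14 (T→A), site 16 (T→G), site 17 (C→G), site 18 (G→T), site 21 (T→G), site 24 (A→G), site 34 (C→G), site 35 (A→G).
That gives 12 mismatches out of 46 aligned sites, so the Hamming distance is 12.

12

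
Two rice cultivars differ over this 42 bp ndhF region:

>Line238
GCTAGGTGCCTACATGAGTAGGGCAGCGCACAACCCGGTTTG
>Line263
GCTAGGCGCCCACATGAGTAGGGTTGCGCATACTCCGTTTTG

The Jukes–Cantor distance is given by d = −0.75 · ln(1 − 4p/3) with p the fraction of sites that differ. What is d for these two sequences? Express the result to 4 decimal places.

0.2197

Differing sites — 7:T/C; 11:T/C; 24:C/T; 25:A/T; 31:C/T; 33:A/C; 34:C/T; 38:G/T.
p = 8/42 = 0.190476.
d = −0.75 · ln(1 − (4/3)·0.190476) = −0.75 · ln(0.746032) = −0.75 · (-0.292987) = 0.2197.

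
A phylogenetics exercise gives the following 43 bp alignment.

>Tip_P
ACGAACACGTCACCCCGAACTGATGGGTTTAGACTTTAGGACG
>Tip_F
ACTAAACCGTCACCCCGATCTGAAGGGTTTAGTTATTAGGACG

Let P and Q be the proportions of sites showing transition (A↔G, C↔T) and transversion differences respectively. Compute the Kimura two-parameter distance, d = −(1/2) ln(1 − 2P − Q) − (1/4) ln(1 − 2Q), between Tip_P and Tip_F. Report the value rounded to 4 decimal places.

Mismatches occur at site 3 (G↔T, transversion), site 6 (C↔A, transversion), site 7 (A↔C, transversion), site 19 (A↔T, transversion), site 24 (T↔A, transversion), site 33 (A↔T, transversion), site 34 (C↔T, transition), site 35 (T↔A, transversion).
Of the 8 differences, 1 transition and 7 transversions over 43 sites: P = 1/43 = 0.023256, Q = 7/43 = 0.162791.
d = −0.5·ln(0.790697) − 0.25·ln(0.674418) = −0.5·(-0.234840) − 0.25·(-0.393905) = 0.2159.

0.2159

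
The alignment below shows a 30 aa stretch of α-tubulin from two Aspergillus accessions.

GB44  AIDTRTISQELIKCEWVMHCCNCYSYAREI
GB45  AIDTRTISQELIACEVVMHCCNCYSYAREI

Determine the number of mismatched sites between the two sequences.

2

Differing sites — 13:K/A; 16:W/V.
That gives 2 mismatches out of 30 aligned sites, so the Hamming distance is 2.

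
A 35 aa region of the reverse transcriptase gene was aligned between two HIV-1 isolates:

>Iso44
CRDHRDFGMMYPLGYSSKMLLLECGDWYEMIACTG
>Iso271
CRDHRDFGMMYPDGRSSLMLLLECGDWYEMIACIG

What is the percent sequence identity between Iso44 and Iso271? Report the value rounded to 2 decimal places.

88.57%

The sequences differ at positions 13 (L/D), 15 (Y/R), 18 (K/L), 34 (T/I).
31 of the 35 sites match, so the percent identity is 31/35 × 100 = 88.57%.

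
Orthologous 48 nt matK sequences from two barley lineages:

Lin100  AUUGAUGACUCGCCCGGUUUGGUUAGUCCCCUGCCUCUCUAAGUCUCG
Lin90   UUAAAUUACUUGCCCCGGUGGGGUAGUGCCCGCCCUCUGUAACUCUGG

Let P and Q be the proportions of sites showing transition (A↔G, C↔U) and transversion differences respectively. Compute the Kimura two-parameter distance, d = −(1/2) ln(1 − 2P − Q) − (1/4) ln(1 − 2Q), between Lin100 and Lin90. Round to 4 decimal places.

0.4136

The sequences differ at positions 1 (A/U, transversion), 3 (U/A, transversion), 4 (G/A, transition), 7 (G/U, transversion), 11 (C/U, transition), 16 (G/C, transversion), 18 (U/G, transversion), 20 (U/G, transversion), 23 (U/G, transversion), 28 (C/G, transversion), 32 (U/G, transversion), 33 (G/C, transversion), 39 (C/G, transversion), 43 (G/C, transversion), 47 (C/G, transversion).
Of the 15 differences, 2 transitions and 13 transversions over 48 sites: P = 2/48 = 0.041667, Q = 13/48 = 0.270833.
d = −0.5·ln(0.645833) − 0.25·ln(0.458334) = −0.5·(-0.437214) − 0.25·(-0.780157) = 0.4136.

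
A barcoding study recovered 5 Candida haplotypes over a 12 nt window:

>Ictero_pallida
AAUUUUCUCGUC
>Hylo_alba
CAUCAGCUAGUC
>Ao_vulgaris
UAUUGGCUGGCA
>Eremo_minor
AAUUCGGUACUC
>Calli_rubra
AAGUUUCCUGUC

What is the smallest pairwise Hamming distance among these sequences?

3

Pairwise Hamming distances:
  Ictero_pallida vs Hylo_alba: 5
  Ictero_pallida vs Ao_vulgaris: 6
  Ictero_pallida vs Eremo_minor: 5
  Ictero_pallida vs Calli_rubra: 3
  Hylo_alba vs Ao_vulgaris: 6
  Hylo_alba vs Eremo_minor: 5
  Hylo_alba vs Calli_rubra: 7
  Ao_vulgaris vs Eremo_minor: 7
  Ao_vulgaris vs Calli_rubra: 8
  Eremo_minor vs Calli_rubra: 7
The smallest is 3, between Ictero_pallida and Calli_rubra.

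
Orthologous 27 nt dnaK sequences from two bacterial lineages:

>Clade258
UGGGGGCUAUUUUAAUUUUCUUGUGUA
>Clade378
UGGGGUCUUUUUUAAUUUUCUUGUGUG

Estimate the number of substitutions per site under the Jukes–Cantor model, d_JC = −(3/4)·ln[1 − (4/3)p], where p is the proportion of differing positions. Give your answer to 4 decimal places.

Differing sites — 6:G/U; 9:A/U; 27:A/G.
p = 3/27 = 0.111111.
d = −0.75 · ln(1 − (4/3)·0.111111) = −0.75 · ln(0.851852) = −0.75 · (-0.160342) = 0.1203.

0.1203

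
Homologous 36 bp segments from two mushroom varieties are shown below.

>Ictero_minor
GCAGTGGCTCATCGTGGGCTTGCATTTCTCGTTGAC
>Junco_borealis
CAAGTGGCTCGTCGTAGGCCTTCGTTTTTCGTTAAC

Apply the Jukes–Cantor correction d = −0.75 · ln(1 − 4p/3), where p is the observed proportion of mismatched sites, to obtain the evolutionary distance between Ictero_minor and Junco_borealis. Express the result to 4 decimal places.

Differing sites — 1:G/C; 2:C/A; 11:A/G; 16:G/A; 20:T/C; 22:G/T; 24:A/G; 28:C/T; 34:G/A.
p = 9/36 = 0.250000.
d = −0.75 · ln(1 − (4/3)·0.250000) = −0.75 · ln(0.666667) = −0.75 · (-0.405465) = 0.3041.

0.3041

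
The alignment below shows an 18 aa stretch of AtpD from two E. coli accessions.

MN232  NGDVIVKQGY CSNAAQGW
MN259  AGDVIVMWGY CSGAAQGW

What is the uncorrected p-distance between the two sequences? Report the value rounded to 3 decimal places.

The sequences differ at positions 1 (N/A), 7 (K/M), 8 (Q/W), 13 (N/G).
There are 4 differences over 18 sites, so p = 4/18 = 0.222.

0.222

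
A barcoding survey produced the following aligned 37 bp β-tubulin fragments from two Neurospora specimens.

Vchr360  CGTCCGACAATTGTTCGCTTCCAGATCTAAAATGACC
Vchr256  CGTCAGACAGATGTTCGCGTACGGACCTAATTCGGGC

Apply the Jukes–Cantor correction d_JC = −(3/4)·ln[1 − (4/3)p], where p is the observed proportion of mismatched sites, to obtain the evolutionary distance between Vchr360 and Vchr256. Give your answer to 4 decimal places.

0.4248

The sequences differ at positions 5 (C/A), 10 (A/G), 11 (T/A), 19 (T/G), 21 (C/A), 23 (A/G), 26 (T/C), 31 (A/T), 32 (A/T), 33 (T/C), 35 (A/G), 36 (C/G).
p = 12/37 = 0.324324.
d = −0.75 · ln(1 − (4/3)·0.324324) = −0.75 · ln(0.567568) = −0.75 · (-0.566395) = 0.4248.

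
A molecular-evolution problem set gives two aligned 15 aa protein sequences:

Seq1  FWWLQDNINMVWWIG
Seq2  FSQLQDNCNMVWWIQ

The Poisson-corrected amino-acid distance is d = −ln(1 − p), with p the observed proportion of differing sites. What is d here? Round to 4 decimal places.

The sequences differ at positions 2 (W/S), 3 (W/Q), 8 (I/C), 15 (G/Q).
p = 4/15 = 0.266667.
d = −ln(1 − 0.266667) = −ln(0.733333) = 0.3102.

0.3102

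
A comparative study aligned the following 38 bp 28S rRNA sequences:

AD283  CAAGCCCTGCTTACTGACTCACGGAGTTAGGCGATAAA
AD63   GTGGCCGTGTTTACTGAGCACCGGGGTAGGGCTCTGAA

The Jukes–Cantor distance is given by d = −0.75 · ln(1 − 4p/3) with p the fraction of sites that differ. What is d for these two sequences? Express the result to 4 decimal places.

0.5604

Mismatches occur at site 1 (C/G), site 2 (A/T), site 3 (A/G), site 7 (C/G), site 10 (C/T), site 18 (C/G), site 19 (T/C), site 20 (C/A), site 21 (A/C), site 25 (A/G), site 28 (T/A), site 29 (A/G), site 33 (G/T), site 34 (A/C), site 36 (A/G).
p = 15/38 = 0.394737.
d = −0.75 · ln(1 − (4/3)·0.394737) = −0.75 · ln(0.473684) = −0.75 · (-0.747215) = 0.5604.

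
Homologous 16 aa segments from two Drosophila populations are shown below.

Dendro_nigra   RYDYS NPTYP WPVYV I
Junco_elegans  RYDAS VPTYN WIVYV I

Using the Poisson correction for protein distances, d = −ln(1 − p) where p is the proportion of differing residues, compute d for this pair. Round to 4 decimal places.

0.2877

Differing sites — 4:Y/A; 6:N/V; 10:P/N; 12:P/I.
p = 4/16 = 0.250000.
d = −ln(1 − 0.250000) = −ln(0.750000) = 0.2877.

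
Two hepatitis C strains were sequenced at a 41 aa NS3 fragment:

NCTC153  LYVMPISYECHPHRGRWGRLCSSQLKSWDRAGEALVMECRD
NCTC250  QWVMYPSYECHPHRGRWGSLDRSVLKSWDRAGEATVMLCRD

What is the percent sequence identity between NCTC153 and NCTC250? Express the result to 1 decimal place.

75.6%

Differing sites — 1:L/Q; 2:Y/W; 5:P/Y; 6:I/P; 19:R/S; 21:C/D; 22:S/R; 24:Q/V; 35:L/T; 38:E/L.
31 of the 41 sites match, so the percent identity is 31/41 × 100 = 75.6%.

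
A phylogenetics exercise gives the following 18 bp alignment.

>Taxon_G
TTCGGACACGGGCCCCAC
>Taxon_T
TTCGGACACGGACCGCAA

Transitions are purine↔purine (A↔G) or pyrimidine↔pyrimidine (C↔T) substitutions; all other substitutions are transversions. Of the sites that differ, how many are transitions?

1

The sequences differ at positions 12 (G/A, transition), 15 (C/G, transversion), 18 (C/A, transversion).
Of the 3 differences, 1 transition and 2 transversions, so the answer is 1.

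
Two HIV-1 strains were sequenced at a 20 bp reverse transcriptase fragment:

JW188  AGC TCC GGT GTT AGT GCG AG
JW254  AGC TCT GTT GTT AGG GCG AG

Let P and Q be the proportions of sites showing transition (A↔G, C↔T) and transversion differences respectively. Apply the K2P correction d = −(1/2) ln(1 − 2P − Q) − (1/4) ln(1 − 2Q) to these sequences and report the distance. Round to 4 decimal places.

Differing sites — 6:C/T (Ti); 8:G/T (Tv); 15:T/G (Tv).
Of the 3 differences, 1 transition and 2 transversions over 20 sites: P = 1/20 = 0.050000, Q = 2/20 = 0.100000.
d = −0.5·ln(0.800000) − 0.25·ln(0.800000) = −0.5·(-0.223144) − 0.25·(-0.223144) = 0.1674.

0.1674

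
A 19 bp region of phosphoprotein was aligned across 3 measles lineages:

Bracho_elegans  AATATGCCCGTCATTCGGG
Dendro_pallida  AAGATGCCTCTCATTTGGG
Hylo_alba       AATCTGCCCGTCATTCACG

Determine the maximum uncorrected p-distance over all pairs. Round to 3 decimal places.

0.368

Pairwise Hamming distances:
  Bracho_elegans vs Dendro_pallida: 4
  Bracho_elegans vs Hylo_alba: 3
  Dendro_pallida vs Hylo_alba: 7
The largest is 7 mismatches, between Dendro_pallida and Hylo_alba; p = 7/19 = 0.368.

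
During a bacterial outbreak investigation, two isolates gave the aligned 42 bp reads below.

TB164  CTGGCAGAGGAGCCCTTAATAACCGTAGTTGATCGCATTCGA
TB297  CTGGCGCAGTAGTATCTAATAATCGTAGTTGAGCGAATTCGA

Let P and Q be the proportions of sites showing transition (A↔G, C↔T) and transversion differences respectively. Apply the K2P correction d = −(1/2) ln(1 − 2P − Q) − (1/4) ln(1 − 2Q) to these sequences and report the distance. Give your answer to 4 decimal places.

0.2889

Mismatches occur at site 6 (A↔G, transition), site 7 (G↔C, transversion), site 10 (G↔T, transversion), site 13 (C↔T, transition), site 14 (C↔A, transversion), site 15 (C↔T, transition), site 16 (T↔C, transition), site 23 (C↔T, transition), site 33 (T↔G, transversion), site 36 (C↔A, transversion).
Of the 10 differences, 5 transitions and 5 transversions over 42 sites: P = 5/42 = 0.119048, Q = 5/42 = 0.119048.
d = −0.5·ln(0.642856) − 0.25·ln(0.761904) = −0.5·(-0.441835) − 0.25·(-0.271935) = 0.2889.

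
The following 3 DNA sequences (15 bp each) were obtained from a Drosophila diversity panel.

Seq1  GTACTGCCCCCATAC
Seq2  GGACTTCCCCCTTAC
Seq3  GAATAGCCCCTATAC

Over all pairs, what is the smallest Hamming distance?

3

Pairwise Hamming distances:
  Seq1 vs Seq2: 3
  Seq1 vs Seq3: 4
  Seq2 vs Seq3: 6
The smallest is 3, between Seq1 and Seq2.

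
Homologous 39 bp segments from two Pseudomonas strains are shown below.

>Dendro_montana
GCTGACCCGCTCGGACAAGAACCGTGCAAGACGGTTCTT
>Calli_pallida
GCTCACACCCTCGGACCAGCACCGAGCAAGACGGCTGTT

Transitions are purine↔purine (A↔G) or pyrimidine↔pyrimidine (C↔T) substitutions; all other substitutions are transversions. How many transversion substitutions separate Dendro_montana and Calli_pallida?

7

The sequences differ at positions 4 (G/C, transversion), 7 (C/A, transversion), 9 (G/C, transversion), 17 (A/C, transversion), 20 (A/C, transversion), 25 (T/A, transversion), 35 (T/C, transition), 37 (C/G, transversion).
Of the 8 differences, 1 transition and 7 transversions, so the answer is 7.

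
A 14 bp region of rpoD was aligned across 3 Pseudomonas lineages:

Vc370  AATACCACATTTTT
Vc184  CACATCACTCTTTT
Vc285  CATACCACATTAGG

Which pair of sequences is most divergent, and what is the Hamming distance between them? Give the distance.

Pairwise Hamming distances:
  Vc370 vs Vc184: 5
  Vc370 vs Vc285: 4
  Vc184 vs Vc285: 7
The largest is 7, between Vc184 and Vc285.

7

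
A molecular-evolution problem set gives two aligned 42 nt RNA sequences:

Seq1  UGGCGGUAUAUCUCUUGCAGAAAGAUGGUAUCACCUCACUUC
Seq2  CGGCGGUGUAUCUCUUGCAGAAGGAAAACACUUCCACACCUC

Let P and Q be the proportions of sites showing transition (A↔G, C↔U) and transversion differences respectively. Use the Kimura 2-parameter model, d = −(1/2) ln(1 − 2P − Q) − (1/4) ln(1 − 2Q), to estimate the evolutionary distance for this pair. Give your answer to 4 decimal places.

0.3851

Mismatches occur at site 1 (U↔C, transition), site 8 (A↔G, transition), site 23 (A↔G, transition), site 26 (U↔A, transversion), site 27 (G↔A, transition), site 28 (G↔A, transition), site 29 (U↔C, transition), site 31 (U↔C, transition), site 32 (C↔U, transition), site 33 (A↔U, transversion), site 36 (U↔A, transversion), site 40 (U↔C, transition).
Of the 12 differences, 9 transitions and 3 transversions over 42 sites: P = 9/42 = 0.214286, Q = 3/42 = 0.071429.
d = −0.5·ln(0.499999) − 0.25·ln(0.857142) = −0.5·(-0.693149) − 0.25·(-0.154152) = 0.3851.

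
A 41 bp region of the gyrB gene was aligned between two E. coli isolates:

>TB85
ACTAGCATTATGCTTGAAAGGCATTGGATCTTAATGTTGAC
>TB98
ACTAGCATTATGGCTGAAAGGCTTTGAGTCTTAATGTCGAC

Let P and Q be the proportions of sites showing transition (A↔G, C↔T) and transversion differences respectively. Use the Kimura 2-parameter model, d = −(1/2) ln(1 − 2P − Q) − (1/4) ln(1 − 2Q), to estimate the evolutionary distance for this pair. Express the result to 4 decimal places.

The sequences differ at positions 13 (C/G, transversion), 14 (T/C, transition), 23 (A/T, transversion), 27 (G/A, transition), 28 (A/G, transition), 38 (T/C, transition).
Of the 6 differences, 4 transitions and 2 transversions over 41 sites: P = 4/41 = 0.097561, Q = 2/41 = 0.048780.
d = −0.5·ln(0.756098) − 0.25·ln(0.902440) = −0.5·(-0.279584) − 0.25·(-0.102653) = 0.1655.

0.1655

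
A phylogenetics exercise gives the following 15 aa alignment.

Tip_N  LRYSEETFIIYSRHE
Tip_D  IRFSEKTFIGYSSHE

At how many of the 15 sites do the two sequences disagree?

5

Differing sites — 1:L/I; 3:Y/F; 6:E/K; 10:I/G; 13:R/S.
That gives 5 mismatches out of 15 aligned sites, so the Hamming distance is 5.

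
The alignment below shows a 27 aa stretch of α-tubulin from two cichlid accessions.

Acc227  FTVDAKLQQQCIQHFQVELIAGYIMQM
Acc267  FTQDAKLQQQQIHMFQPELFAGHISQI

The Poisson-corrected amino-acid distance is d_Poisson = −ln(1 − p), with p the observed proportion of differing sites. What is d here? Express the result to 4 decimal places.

The sequences differ at positions 3 (V/Q), 11 (C/Q), 13 (Q/H), 14 (H/M), 17 (V/P), 20 (I/F), 23 (Y/H), 25 (M/S), 27 (M/I).
p = 9/27 = 0.333333.
d = −ln(1 − 0.333333) = −ln(0.666667) = 0.4055.

0.4055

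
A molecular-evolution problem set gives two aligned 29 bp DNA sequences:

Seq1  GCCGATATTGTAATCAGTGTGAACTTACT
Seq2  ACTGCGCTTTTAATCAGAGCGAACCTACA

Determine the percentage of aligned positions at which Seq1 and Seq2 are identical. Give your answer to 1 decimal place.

65.5%

Differing sites — 1:G/A; 3:C/T; 5:A/C; 6:T/G; 7:A/C; 10:G/T; 18:T/A; 20:T/C; 25:T/C; 29:T/A.
19 of the 29 sites match, so the percent identity is 19/29 × 100 = 65.5%.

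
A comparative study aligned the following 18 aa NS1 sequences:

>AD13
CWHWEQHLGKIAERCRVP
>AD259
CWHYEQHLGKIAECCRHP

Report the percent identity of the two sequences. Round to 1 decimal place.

83.3%

Mismatches occur at site 4 (W→Y), site 14 (R→C), site 17 (V→H).
15 of the 18 sites match, so the percent identity is 15/18 × 100 = 83.3%.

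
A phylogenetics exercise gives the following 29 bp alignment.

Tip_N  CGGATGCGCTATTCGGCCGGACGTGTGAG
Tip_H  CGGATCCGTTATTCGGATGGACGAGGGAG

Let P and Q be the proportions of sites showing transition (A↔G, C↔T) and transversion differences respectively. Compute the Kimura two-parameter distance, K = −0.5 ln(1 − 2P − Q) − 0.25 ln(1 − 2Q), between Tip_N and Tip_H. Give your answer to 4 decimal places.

The sequences differ at positions 6 (G/C, transversion), 9 (C/T, transition), 17 (C/A, transversion), 18 (C/T, transition), 24 (T/A, transversion), 26 (T/G, transversion).
Of the 6 differences, 2 transitions and 4 transversions over 29 sites: P = 2/29 = 0.068966, Q = 4/29 = 0.137931.
d = −0.5·ln(0.724137) − 0.25·ln(0.724138) = −0.5·(-0.322775) − 0.25·(-0.322773) = 0.2421.

0.2421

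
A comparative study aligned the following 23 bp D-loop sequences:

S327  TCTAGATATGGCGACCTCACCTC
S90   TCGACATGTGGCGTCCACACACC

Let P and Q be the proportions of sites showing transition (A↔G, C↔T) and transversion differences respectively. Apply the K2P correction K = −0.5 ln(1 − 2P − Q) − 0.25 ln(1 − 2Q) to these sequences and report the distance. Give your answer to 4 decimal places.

0.3909

The sequences differ at positions 3 (T/G, transversion), 5 (G/C, transversion), 8 (A/G, transition), 14 (A/T, transversion), 17 (T/A, transversion), 21 (C/A, transversion), 22 (T/C, transition).
Of the 7 differences, 2 transitions and 5 transversions over 23 sites: P = 2/23 = 0.086957, Q = 5/23 = 0.217391.
d = −0.5·ln(0.608695) − 0.25·ln(0.565218) = −0.5·(-0.496438) − 0.25·(-0.570544) = 0.3909.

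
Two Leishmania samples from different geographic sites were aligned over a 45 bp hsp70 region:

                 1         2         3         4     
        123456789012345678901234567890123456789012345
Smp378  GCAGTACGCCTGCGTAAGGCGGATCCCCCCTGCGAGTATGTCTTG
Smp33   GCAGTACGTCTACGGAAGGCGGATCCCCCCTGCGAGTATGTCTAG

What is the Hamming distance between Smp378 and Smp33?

4

Mismatches occur at site 9 (C→T), site 12 (G→A), site 15 (T→G), site 44 (T→A).
That gives 4 mismatches out of 45 aligned sites, so the Hamming distance is 4.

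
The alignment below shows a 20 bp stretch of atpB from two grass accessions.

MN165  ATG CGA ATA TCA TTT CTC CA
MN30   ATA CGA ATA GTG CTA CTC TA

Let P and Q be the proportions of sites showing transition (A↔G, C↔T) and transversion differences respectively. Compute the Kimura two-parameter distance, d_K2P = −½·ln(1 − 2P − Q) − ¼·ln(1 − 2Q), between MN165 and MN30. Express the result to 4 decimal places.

0.5139

The sequences differ at positions 3 (G/A, transition), 10 (T/G, transversion), 11 (C/T, transition), 12 (A/G, transition), 13 (T/C, transition), 15 (T/A, transversion), 19 (C/T, transition).
Of the 7 differences, 5 transitions and 2 transversions over 20 sites: P = 5/20 = 0.250000, Q = 2/20 = 0.100000.
d = −0.5·ln(0.400000) − 0.25·ln(0.800000) = −0.5·(-0.916291) − 0.25·(-0.223144) = 0.5139.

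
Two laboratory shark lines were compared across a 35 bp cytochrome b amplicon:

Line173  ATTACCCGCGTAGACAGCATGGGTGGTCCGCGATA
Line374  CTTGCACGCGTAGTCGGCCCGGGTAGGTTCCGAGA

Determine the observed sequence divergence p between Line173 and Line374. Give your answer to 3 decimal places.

0.371

Differing sites — 1:A/C; 4:A/G; 6:C/A; 14:A/T; 16:A/G; 19:A/C; 20:T/C; 25:G/A; 27:T/G; 28:C/T; 29:C/T; 30:G/C; 34:T/G.
There are 13 differences over 35 sites, so p = 13/35 = 0.371.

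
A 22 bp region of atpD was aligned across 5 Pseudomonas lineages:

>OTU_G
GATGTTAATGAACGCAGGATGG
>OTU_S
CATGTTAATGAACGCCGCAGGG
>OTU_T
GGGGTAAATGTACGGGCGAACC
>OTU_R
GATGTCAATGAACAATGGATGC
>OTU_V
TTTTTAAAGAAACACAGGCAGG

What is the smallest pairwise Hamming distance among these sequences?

4

Pairwise Hamming distances:
  OTU_G vs OTU_S: 4
  OTU_G vs OTU_T: 10
  OTU_G vs OTU_R: 5
  OTU_G vs OTU_V: 9
  OTU_S vs OTU_T: 12
  OTU_S vs OTU_R: 8
  OTU_S vs OTU_V: 11
  OTU_T vs OTU_R: 10
  OTU_T vs OTU_V: 14
  OTU_R vs OTU_V: 11
The smallest is 4, between OTU_G and OTU_S.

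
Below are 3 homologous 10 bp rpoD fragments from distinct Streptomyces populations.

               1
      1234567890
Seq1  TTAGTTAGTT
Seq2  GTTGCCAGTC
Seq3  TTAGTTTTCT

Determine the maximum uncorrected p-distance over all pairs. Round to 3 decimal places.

0.800

Pairwise Hamming distances:
  Seq1 vs Seq2: 5
  Seq1 vs Seq3: 3
  Seq2 vs Seq3: 8
The largest is 8 mismatches, between Seq2 and Seq3; p = 8/10 = 0.800.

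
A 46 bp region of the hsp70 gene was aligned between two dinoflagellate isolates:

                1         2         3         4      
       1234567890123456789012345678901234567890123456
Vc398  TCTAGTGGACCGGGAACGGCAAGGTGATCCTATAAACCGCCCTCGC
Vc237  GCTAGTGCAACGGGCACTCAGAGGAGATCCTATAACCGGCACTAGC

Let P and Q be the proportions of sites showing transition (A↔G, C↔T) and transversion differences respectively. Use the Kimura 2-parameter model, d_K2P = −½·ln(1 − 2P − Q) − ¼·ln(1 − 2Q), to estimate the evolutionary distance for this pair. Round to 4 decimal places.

Differing sites — 1:T/G (Tv); 8:G/C (Tv); 10:C/A (Tv); 15:A/C (Tv); 18:G/T (Tv); 19:G/C (Tv); 20:C/A (Tv); 21:A/G (Ti); 25:T/A (Tv); 36:A/C (Tv); 38:C/G (Tv); 41:C/A (Tv); 44:C/A (Tv).
Of the 13 differences, 1 transition and 12 transversions over 46 sites: P = 1/46 = 0.021739, Q = 12/46 = 0.260870.
d = −0.5·ln(0.695652) − 0.25·ln(0.478260) = −0.5·(-0.362906) − 0.25·(-0.737601) = 0.3659.

0.3659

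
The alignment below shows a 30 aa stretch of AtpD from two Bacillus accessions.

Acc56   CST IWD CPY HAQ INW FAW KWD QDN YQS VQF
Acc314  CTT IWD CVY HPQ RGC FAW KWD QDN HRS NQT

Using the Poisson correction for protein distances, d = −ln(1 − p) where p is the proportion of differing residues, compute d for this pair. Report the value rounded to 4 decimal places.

The sequences differ at positions 2 (S/T), 8 (P/V), 11 (A/P), 13 (I/R), 14 (N/G), 15 (W/C), 25 (Y/H), 26 (Q/R), 28 (V/N), 30 (F/T).
p = 10/30 = 0.333333.
d = −ln(1 − 0.333333) = −ln(0.666667) = 0.4055.

0.4055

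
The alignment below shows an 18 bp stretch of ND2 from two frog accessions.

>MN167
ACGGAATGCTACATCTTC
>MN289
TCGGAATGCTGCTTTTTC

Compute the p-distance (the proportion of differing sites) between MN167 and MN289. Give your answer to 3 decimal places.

Differing sites — 1:A/T; 11:A/G; 13:A/T; 15:C/T.
There are 4 differences over 18 sites, so p = 4/18 = 0.222.

0.222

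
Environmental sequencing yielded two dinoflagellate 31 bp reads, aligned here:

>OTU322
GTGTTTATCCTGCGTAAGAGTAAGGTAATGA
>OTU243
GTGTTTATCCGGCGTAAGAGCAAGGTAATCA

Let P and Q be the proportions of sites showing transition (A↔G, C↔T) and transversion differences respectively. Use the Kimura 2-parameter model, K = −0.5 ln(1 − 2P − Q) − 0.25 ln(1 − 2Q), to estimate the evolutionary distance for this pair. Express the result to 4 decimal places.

Mismatches occur at site 11 (T↔G, transversion), site 21 (T↔C, transition), site 30 (G↔C, transversion).
Of the 3 differences, 1 transition and 2 transversions over 31 sites: P = 1/31 = 0.032258, Q = 2/31 = 0.064516.
d = −0.5·ln(0.870968) − 0.25·ln(0.870968) = −0.5·(-0.138150) − 0.25·(-0.138150) = 0.1036.

0.1036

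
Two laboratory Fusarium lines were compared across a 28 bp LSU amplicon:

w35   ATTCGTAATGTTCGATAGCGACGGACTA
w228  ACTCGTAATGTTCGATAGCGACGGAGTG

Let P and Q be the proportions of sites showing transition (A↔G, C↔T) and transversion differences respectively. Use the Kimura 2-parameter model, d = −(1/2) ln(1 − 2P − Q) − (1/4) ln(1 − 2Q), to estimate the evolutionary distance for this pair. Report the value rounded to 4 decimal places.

0.1169

Differing sites — 2:T/C (Ti); 26:C/G (Tv); 28:A/G (Ti).
Of the 3 differences, 2 transitions and 1 transversion over 28 sites: P = 2/28 = 0.071429, Q = 1/28 = 0.035714.
d = −0.5·ln(0.821428) − 0.25·ln(0.928572) = −0.5·(-0.196711) − 0.25·(-0.074107) = 0.1169.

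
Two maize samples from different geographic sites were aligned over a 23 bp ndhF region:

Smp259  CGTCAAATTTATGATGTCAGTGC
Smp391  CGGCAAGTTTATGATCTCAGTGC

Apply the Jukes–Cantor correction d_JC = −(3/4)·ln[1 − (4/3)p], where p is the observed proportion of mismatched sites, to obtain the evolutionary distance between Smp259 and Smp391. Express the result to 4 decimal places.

The sequences differ at positions 3 (T/G), 7 (A/G), 16 (G/C).
p = 3/23 = 0.130435.
d = −0.75 · ln(1 − (4/3)·0.130435) = −0.75 · ln(0.826087) = −0.75 · (-0.191055) = 0.1433.

0.1433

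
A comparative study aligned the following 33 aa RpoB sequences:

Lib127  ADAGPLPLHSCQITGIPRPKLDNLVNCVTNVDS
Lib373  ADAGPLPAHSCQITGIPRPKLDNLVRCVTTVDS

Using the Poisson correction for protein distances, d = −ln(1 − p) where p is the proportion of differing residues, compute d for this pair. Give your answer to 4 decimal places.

Differing sites — 8:L/A; 26:N/R; 30:N/T.
p = 3/33 = 0.090909.
d = −ln(1 − 0.090909) = −ln(0.909091) = 0.0953.

0.0953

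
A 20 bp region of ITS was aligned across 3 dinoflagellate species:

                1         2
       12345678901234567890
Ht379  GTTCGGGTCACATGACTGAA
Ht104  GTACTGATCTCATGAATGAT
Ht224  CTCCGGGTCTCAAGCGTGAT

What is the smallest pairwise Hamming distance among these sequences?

Pairwise Hamming distances:
  Ht379 vs Ht104: 6
  Ht379 vs Ht224: 7
  Ht104 vs Ht224: 7
The smallest is 6, between Ht379 and Ht104.

6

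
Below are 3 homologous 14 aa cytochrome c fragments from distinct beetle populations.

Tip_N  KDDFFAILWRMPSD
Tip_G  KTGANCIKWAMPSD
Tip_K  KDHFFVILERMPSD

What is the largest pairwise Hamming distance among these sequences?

Pairwise Hamming distances:
  Tip_N vs Tip_G: 7
  Tip_N vs Tip_K: 3
  Tip_G vs Tip_K: 8
The largest is 8, between Tip_G and Tip_K.

8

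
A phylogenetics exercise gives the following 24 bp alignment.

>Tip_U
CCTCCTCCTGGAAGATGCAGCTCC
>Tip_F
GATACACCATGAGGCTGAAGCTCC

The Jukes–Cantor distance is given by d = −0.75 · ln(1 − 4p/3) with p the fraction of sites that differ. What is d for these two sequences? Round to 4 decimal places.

The sequences differ at positions 1 (C/G), 2 (C/A), 4 (C/A), 6 (T/A), 9 (T/A), 10 (G/T), 13 (A/G), 15 (A/C), 18 (C/A).
p = 9/24 = 0.375000.
d = −0.75 · ln(1 − (4/3)·0.375000) = −0.75 · ln(0.500000) = −0.75 · (-0.693147) = 0.5199.

0.5199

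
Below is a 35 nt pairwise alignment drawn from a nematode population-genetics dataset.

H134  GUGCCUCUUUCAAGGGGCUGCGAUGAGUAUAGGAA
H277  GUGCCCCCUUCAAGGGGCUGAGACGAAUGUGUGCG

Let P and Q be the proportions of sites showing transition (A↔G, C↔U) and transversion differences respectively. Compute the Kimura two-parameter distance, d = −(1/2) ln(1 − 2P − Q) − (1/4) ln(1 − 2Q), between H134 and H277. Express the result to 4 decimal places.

Differing sites — 6:U/C (Ti); 8:U/C (Ti); 21:C/A (Tv); 24:U/C (Ti); 27:G/A (Ti); 29:A/G (Ti); 31:A/G (Ti); 32:G/U (Tv); 34:A/C (Tv); 35:A/G (Ti).
Of the 10 differences, 7 transitions and 3 transversions over 35 sites: P = 7/35 = 0.200000, Q = 3/35 = 0.085714.
d = −0.5·ln(0.514286) − 0.25·ln(0.828572) = −0.5·(-0.664976) − 0.25·(-0.188052) = 0.3795.

0.3795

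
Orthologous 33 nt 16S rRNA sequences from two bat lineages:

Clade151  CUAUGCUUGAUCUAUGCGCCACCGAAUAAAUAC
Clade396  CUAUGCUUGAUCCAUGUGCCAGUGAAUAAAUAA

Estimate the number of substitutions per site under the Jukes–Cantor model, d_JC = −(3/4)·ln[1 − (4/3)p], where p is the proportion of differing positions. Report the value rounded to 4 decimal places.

The sequences differ at positions 13 (U/C), 17 (C/U), 22 (C/G), 23 (C/U), 33 (C/A).
p = 5/33 = 0.151515.
d = −0.75 · ln(1 − (4/3)·0.151515) = −0.75 · ln(0.797980) = −0.75 · (-0.225672) = 0.1693.

0.1693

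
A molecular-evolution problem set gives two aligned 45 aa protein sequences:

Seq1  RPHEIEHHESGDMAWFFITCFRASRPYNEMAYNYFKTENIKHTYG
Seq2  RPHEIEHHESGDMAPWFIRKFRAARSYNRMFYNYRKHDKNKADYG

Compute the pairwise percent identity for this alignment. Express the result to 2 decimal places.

Mismatches occur at site 15 (W↔P), site 16 (F↔W), site 19 (T↔R), site 20 (C↔K), site 24 (S↔A), site 26 (P↔S), site 29 (E↔R), site 31 (A↔F), site 35 (F↔R), site 37 (T↔H), site 38 (E↔D), site 39 (N↔K), site 40 (I↔N), site 42 (H↔A), site 43 (T↔D).
30 of the 45 sites match, so the percent identity is 30/45 × 100 = 66.67%.

66.67%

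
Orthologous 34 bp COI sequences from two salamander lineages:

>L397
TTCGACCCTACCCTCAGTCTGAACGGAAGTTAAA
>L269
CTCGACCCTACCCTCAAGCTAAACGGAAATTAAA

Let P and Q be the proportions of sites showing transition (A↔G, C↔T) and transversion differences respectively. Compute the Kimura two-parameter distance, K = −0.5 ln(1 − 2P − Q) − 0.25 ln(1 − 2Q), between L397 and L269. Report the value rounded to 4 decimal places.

0.1689

Mismatches occur at site 1 (T→C, transition), site 17 (G→A, transition), site 18 (T→G, transversion), site 21 (G→A, transition), site 29 (G→A, transition).
Of the 5 differences, 4 transitions and 1 transversion over 34 sites: P = 4/34 = 0.117647, Q = 1/34 = 0.029412.
d = −0.5·ln(0.735294) − 0.25·ln(0.941176) = −0.5·(-0.307485) − 0.25·(-0.060625) = 0.1689.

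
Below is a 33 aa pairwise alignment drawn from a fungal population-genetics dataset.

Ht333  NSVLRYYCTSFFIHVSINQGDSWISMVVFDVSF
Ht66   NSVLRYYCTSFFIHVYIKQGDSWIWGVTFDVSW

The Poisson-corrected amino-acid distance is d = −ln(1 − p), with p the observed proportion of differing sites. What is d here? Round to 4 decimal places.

0.2007

Differing sites — 16:S/Y; 18:N/K; 25:S/W; 26:M/G; 28:V/T; 33:F/W.
p = 6/33 = 0.181818.
d = −ln(1 − 0.181818) = −ln(0.818182) = 0.2007.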